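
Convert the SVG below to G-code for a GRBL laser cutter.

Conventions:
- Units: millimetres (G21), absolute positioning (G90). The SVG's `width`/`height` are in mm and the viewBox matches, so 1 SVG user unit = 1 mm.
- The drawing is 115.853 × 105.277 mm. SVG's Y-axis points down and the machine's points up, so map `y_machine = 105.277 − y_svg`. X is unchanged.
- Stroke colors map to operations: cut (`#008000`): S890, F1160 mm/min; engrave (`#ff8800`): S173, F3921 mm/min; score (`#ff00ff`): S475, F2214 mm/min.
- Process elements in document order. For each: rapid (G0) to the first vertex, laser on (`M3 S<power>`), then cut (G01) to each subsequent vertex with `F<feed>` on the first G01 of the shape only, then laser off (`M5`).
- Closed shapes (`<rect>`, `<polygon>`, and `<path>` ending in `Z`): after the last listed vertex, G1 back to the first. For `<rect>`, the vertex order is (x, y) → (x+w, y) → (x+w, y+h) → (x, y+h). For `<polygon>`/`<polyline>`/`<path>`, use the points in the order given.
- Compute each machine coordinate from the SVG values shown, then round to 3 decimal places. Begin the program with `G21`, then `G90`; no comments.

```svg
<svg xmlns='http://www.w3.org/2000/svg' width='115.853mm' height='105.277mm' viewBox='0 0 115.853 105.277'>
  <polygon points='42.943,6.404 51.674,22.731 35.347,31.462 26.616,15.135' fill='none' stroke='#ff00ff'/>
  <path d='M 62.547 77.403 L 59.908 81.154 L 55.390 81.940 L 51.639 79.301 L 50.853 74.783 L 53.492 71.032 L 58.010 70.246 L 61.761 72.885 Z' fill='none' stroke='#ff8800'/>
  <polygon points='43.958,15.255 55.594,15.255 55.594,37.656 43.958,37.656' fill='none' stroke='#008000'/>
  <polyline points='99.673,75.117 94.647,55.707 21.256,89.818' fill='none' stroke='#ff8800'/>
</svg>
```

viewBox `0 0 115.853 105.277` with mm width/height → 1 unit = 1 mm. Flip: y_m = 105.277 − y_svg.

**Shape 1** — `<polygon>` regular polygon, stroke `#ff00ff` → score (S475, F2214). Machine vertices: (42.943,98.873) → (51.674,82.546) → (35.347,73.815) → (26.616,90.142) → (42.943,98.873). Closed: final G1 returns to the first vertex.

**Shape 2** — `<path>` regular polygon, stroke `#ff8800` → engrave (S173, F3921). Machine vertices: (62.547,27.874) → (59.908,24.123) → (55.390,23.337) → (51.639,25.976) → (50.853,30.494) → (53.492,34.245) → (58.010,35.031) → (61.761,32.392) → (62.547,27.874). Closed: final G1 returns to the first vertex.

**Shape 3** — `<polygon>` rectangle, stroke `#008000` → cut (S890, F1160). Machine vertices: (43.958,90.022) → (55.594,90.022) → (55.594,67.621) → (43.958,67.621) → (43.958,90.022). Closed: final G1 returns to the first vertex.

**Shape 4** — `<polyline>` open polyline, stroke `#ff8800` → engrave (S173, F3921). Machine vertices: (99.673,30.160) → (94.647,49.570) → (21.256,15.459). Open path.

G21
G90
G0 X42.943 Y98.873
M3 S475
G01 X51.674 Y82.546 F2214
G01 X35.347 Y73.815
G01 X26.616 Y90.142
G01 X42.943 Y98.873
M5
G0 X62.547 Y27.874
M3 S173
G01 X59.908 Y24.123 F3921
G01 X55.390 Y23.337
G01 X51.639 Y25.976
G01 X50.853 Y30.494
G01 X53.492 Y34.245
G01 X58.010 Y35.031
G01 X61.761 Y32.392
G01 X62.547 Y27.874
M5
G0 X43.958 Y90.022
M3 S890
G01 X55.594 Y90.022 F1160
G01 X55.594 Y67.621
G01 X43.958 Y67.621
G01 X43.958 Y90.022
M5
G0 X99.673 Y30.160
M3 S173
G01 X94.647 Y49.570 F3921
G01 X21.256 Y15.459
M5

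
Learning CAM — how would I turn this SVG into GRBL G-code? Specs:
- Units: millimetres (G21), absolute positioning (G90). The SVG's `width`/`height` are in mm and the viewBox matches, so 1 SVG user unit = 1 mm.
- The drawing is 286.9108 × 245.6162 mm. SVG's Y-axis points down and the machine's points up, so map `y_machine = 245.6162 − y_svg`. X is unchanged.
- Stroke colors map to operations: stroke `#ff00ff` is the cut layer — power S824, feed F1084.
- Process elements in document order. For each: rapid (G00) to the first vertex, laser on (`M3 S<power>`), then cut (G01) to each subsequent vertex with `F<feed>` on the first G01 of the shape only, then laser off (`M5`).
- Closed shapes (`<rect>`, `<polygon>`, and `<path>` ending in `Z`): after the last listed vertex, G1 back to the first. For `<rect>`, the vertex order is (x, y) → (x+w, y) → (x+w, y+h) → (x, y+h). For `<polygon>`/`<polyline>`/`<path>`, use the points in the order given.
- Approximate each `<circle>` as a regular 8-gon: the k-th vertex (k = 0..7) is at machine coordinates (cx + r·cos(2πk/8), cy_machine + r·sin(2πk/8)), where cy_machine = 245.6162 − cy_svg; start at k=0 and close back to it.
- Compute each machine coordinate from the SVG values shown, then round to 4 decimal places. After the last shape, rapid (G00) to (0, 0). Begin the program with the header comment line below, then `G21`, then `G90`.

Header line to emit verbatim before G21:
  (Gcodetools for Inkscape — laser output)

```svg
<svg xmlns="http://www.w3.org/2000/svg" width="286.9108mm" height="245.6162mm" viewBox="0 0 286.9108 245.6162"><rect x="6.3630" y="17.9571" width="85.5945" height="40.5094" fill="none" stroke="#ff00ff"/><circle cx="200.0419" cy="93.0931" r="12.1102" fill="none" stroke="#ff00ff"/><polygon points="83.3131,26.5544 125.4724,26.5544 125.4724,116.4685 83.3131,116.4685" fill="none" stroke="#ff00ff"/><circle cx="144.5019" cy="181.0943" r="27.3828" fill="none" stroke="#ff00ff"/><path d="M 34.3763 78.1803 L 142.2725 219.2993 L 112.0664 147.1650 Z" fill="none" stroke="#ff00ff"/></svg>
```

(Gcodetools for Inkscape — laser output)
G21
G90
G00 X6.3630 Y227.6591
M3 S824
G01 X91.9575 Y227.6591 F1084
G01 X91.9575 Y187.1497
G01 X6.3630 Y187.1497
G01 X6.3630 Y227.6591
M5
G00 X212.1521 Y152.5231
M3 S824
G01 X208.6051 Y161.0863 F1084
G01 X200.0419 Y164.6333
G01 X191.4787 Y161.0863
G01 X187.9317 Y152.5231
G01 X191.4787 Y143.9599
G01 X200.0419 Y140.4129
G01 X208.6051 Y143.9599
G01 X212.1521 Y152.5231
M5
G00 X83.3131 Y219.0618
M3 S824
G01 X125.4724 Y219.0618 F1084
G01 X125.4724 Y129.1477
G01 X83.3131 Y129.1477
G01 X83.3131 Y219.0618
M5
G00 X171.8847 Y64.5219
M3 S824
G01 X163.8645 Y83.8845 F1084
G01 X144.5019 Y91.9047
G01 X125.1393 Y83.8845
G01 X117.1191 Y64.5219
G01 X125.1393 Y45.1593
G01 X144.5019 Y37.1391
G01 X163.8645 Y45.1593
G01 X171.8847 Y64.5219
M5
G00 X34.3763 Y167.4359
M3 S824
G01 X142.2725 Y26.3169 F1084
G01 X112.0664 Y98.4512
G01 X34.3763 Y167.4359
M5
G00 X0.0000 Y0.0000

viewBox `0 0 286.9108 245.6162` with mm width/height → 1 unit = 1 mm. Flip: y_m = 245.6162 − y_svg.

**Shape 1** — `<rect>` rectangle, stroke `#ff00ff` → cut (S824, F1084). Machine vertices: (6.3630,227.6591) → (91.9575,227.6591) → (91.9575,187.1497) → (6.3630,187.1497) → (6.3630,227.6591). Closed: final G1 returns to the first vertex.

**Shape 2** — `<circle>` circle, stroke `#ff00ff` → cut (S824, F1084). Machine vertices: (212.1521,152.5231) → (208.6051,161.0863) → (200.0419,164.6333) → (191.4787,161.0863) → (187.9317,152.5231) → (191.4787,143.9599) → (200.0419,140.4129) → (208.6051,143.9599) → (212.1521,152.5231). Closed: final G1 returns to the first vertex.

**Shape 3** — `<polygon>` rectangle, stroke `#ff00ff` → cut (S824, F1084). Machine vertices: (83.3131,219.0618) → (125.4724,219.0618) → (125.4724,129.1477) → (83.3131,129.1477) → (83.3131,219.0618). Closed: final G1 returns to the first vertex.

**Shape 4** — `<circle>` circle, stroke `#ff00ff` → cut (S824, F1084). Machine vertices: (171.8847,64.5219) → (163.8645,83.8845) → (144.5019,91.9047) → (125.1393,83.8845) → (117.1191,64.5219) → (125.1393,45.1593) → (144.5019,37.1391) → (163.8645,45.1593) → (171.8847,64.5219). Closed: final G1 returns to the first vertex.

**Shape 5** — `<path>` closed polygon, stroke `#ff00ff` → cut (S824, F1084). Machine vertices: (34.3763,167.4359) → (142.2725,26.3169) → (112.0664,98.4512) → (34.3763,167.4359). Closed: final G1 returns to the first vertex.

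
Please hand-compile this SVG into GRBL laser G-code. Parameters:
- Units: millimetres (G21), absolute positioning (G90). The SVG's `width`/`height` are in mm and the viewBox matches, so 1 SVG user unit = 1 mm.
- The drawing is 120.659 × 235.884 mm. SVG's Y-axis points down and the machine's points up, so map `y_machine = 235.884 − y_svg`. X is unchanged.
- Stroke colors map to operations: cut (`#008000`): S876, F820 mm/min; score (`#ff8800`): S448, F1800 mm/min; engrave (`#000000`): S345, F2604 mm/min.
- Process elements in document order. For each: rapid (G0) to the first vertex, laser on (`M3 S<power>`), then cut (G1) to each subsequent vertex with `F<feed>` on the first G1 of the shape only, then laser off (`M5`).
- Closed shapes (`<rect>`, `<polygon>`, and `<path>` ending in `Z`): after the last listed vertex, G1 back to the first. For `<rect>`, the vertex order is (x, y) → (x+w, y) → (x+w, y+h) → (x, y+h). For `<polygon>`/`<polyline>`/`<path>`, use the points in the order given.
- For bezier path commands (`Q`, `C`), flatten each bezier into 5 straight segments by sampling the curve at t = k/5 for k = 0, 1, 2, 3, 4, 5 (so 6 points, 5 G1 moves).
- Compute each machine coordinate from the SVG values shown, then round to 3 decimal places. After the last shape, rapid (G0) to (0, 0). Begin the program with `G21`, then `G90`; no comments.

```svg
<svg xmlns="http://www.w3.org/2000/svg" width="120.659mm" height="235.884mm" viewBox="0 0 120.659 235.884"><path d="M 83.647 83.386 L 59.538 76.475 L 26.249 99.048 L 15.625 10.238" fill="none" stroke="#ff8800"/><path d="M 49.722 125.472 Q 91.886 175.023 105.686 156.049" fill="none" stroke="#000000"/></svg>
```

G21
G90
G0 X83.647 Y152.498
M3 S448
G1 X59.538 Y159.409 F1800
G1 X26.249 Y136.836
G1 X15.625 Y225.646
M5
G0 X49.722 Y110.412
M3 S345
G1 X65.453 Y93.333 F2604
G1 X78.915 Y81.735
G1 X90.108 Y75.620
G1 X99.031 Y74.986
G1 X105.686 Y79.835
M5
G0 X0.000 Y0.000

1 u = 1 mm; y_m = 235.884 − y.

[1] `<path>` open polyline, #ff8800→score S448 F1800: (83.647,152.498) → (59.538,159.409) → (26.249,136.836) → (15.625,225.646)

[2] `<path>` quadratic bezier, #000000→engrave S345 F2604: (49.722,110.412) → (65.453,93.333) → (78.915,81.735) → (90.108,75.620) → (99.031,74.986) → (105.686,79.835)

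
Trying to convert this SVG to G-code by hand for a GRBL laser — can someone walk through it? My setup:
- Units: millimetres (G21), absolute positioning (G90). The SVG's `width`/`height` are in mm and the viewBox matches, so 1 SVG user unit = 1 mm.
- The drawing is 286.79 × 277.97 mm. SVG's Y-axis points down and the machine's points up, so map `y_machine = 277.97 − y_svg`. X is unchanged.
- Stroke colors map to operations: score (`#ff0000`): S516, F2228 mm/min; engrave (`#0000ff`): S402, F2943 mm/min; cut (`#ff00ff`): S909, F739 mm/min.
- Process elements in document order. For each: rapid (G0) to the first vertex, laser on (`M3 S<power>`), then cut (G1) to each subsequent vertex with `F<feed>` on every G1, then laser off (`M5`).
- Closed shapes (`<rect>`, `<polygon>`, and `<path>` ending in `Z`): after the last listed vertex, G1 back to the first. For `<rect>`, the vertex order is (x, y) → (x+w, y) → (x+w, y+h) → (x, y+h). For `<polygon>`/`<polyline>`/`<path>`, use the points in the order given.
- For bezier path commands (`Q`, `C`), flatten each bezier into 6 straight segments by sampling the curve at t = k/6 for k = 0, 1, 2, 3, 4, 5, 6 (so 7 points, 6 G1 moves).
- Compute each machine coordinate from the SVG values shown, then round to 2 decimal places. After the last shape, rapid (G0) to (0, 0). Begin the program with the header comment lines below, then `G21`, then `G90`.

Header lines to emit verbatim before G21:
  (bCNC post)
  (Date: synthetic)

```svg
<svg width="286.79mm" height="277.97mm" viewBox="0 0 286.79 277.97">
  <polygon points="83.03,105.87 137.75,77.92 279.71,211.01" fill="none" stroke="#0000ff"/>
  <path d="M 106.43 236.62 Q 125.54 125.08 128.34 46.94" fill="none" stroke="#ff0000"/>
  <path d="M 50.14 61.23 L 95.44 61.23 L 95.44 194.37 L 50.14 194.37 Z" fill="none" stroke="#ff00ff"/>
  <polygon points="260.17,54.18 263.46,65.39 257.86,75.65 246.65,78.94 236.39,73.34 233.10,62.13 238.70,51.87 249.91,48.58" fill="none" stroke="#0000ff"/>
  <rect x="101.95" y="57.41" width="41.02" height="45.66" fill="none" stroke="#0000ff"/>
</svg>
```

1 u = 1 mm; y_m = 277.97 − y.

[1] `<polygon>` closed polygon, #0000ff→engrave S402 F2943: (83.03,172.10) → (137.75,200.05) → (279.71,66.96) → (83.03,172.10) (closed)

[2] `<path>` quadratic bezier, #ff0000→score S516 F2228: (106.43,41.35) → (112.35,77.60) → (117.36,112.00) → (121.46,144.54) → (124.66,175.23) → (126.95,204.06) → (128.34,231.03)

[3] `<path>` rectangle, #ff00ff→cut S909 F739: (50.14,216.74) → (95.44,216.74) → (95.44,83.60) → (50.14,83.60) → (50.14,216.74) (closed)

[4] `<polygon>` regular polygon, #0000ff→engrave S402 F2943: (260.17,223.79) → (263.46,212.58) → (257.86,202.32) → (246.65,199.03) → (236.39,204.63) → (233.10,215.84) → (238.70,226.10) → (249.91,229.39) → (260.17,223.79) (closed)

[5] `<rect>` rectangle, #0000ff→engrave S402 F2943: (101.95,220.56) → (142.97,220.56) → (142.97,174.90) → (101.95,174.90) → (101.95,220.56) (closed)

(bCNC post)
(Date: synthetic)
G21
G90
G0 X83.03 Y172.10
M3 S402
G1 X137.75 Y200.05 F2943
G1 X279.71 Y66.96 F2943
G1 X83.03 Y172.10 F2943
M5
G0 X106.43 Y41.35
M3 S516
G1 X112.35 Y77.60 F2228
G1 X117.36 Y112.00 F2228
G1 X121.46 Y144.54 F2228
G1 X124.66 Y175.23 F2228
G1 X126.95 Y204.06 F2228
G1 X128.34 Y231.03 F2228
M5
G0 X50.14 Y216.74
M3 S909
G1 X95.44 Y216.74 F739
G1 X95.44 Y83.60 F739
G1 X50.14 Y83.60 F739
G1 X50.14 Y216.74 F739
M5
G0 X260.17 Y223.79
M3 S402
G1 X263.46 Y212.58 F2943
G1 X257.86 Y202.32 F2943
G1 X246.65 Y199.03 F2943
G1 X236.39 Y204.63 F2943
G1 X233.10 Y215.84 F2943
G1 X238.70 Y226.10 F2943
G1 X249.91 Y229.39 F2943
G1 X260.17 Y223.79 F2943
M5
G0 X101.95 Y220.56
M3 S402
G1 X142.97 Y220.56 F2943
G1 X142.97 Y174.90 F2943
G1 X101.95 Y174.90 F2943
G1 X101.95 Y220.56 F2943
M5
G0 X0.00 Y0.00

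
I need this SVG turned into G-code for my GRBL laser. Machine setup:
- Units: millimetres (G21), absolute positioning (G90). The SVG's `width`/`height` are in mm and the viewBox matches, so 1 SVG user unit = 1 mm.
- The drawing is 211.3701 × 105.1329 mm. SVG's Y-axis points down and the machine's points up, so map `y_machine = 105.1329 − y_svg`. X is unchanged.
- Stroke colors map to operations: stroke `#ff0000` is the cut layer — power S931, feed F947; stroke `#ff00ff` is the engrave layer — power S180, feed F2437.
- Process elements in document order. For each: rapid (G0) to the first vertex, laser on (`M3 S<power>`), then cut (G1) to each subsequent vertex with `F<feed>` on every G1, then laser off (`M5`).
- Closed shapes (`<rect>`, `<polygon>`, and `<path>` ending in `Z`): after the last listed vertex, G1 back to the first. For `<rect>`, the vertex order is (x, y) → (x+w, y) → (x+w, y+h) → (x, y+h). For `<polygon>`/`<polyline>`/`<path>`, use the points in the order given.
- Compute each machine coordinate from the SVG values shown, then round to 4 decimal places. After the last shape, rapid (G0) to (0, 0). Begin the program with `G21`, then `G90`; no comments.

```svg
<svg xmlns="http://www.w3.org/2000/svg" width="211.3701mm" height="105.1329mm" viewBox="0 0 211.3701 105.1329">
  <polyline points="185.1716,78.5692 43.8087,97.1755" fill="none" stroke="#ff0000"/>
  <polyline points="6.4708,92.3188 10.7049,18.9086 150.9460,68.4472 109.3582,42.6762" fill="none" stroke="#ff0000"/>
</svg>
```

viewBox `0 0 211.3701 105.1329` with mm width/height → 1 unit = 1 mm. Flip: y_m = 105.1329 − y_svg.

**Shape 1** — `<polyline>` line segment, stroke `#ff0000` → cut (S931, F947). Machine vertices: (185.1716,26.5637) → (43.8087,7.9574). Open path.

**Shape 2** — `<polyline>` open polyline, stroke `#ff0000` → cut (S931, F947). Machine vertices: (6.4708,12.8141) → (10.7049,86.2243) → (150.9460,36.6857) → (109.3582,62.4567). Open path.

G21
G90
G0 X185.1716 Y26.5637
M3 S931
G1 X43.8087 Y7.9574 F947
M5
G0 X6.4708 Y12.8141
M3 S931
G1 X10.7049 Y86.2243 F947
G1 X150.9460 Y36.6857 F947
G1 X109.3582 Y62.4567 F947
M5
G0 X0.0000 Y0.0000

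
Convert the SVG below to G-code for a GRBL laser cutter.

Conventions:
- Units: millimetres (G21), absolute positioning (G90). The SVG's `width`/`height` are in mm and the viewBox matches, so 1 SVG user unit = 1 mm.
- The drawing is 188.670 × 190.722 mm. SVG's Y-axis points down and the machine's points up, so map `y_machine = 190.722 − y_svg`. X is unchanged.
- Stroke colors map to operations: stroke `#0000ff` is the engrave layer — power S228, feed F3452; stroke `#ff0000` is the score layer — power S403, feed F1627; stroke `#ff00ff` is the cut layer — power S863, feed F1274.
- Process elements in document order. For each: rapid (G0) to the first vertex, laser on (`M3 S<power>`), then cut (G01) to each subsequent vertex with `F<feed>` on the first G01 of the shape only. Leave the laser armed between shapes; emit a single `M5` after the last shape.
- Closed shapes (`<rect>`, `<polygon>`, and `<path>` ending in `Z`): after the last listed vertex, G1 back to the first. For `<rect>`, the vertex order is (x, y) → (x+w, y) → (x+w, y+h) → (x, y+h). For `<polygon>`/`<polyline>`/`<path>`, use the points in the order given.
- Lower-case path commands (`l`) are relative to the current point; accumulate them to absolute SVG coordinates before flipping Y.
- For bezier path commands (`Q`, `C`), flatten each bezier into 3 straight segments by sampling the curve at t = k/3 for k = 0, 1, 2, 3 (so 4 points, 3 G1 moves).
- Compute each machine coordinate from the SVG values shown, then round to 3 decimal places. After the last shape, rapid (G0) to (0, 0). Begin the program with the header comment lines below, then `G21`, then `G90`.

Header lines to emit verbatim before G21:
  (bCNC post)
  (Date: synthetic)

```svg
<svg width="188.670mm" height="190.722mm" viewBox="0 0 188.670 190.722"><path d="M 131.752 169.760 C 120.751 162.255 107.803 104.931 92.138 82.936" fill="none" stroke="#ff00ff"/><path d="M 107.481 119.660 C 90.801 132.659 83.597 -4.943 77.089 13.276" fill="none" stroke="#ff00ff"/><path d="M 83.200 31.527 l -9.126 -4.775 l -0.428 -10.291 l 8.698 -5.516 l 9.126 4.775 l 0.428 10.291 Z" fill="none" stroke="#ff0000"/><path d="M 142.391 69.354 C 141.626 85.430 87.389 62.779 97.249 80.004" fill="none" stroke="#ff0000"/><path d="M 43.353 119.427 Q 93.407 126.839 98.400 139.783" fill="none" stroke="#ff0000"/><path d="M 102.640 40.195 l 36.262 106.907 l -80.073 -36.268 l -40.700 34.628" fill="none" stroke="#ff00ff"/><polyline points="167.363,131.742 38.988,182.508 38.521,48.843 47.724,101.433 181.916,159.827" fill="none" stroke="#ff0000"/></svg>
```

(bCNC post)
(Date: synthetic)
G21
G90
G0 X131.752 Y20.962
M3 S863
G01 X120.073 Y41.920 F1274
G01 X106.926 Y77.168
G01 X92.138 Y107.786
G0 X107.481 Y71.062
M3 S863
G01 X93.634 Y96.914 F1274
G01 X84.154 Y155.074
G01 X77.089 Y177.446
G0 X83.200 Y159.195
M3 S403
G01 X74.074 Y163.970 F1627
G01 X73.646 Y174.261
G01 X82.344 Y179.777
G01 X91.470 Y175.002
G01 X91.898 Y164.711
G01 X83.200 Y159.195
G0 X142.391 Y121.368
M3 S403
G01 X128.156 Y115.290 F1627
G01 X104.400 Y117.562
G01 X97.249 Y110.718
G0 X43.353 Y71.295
M3 S403
G01 X71.716 Y65.739 F1627
G01 X90.065 Y58.954
G01 X98.400 Y50.939
G0 X102.640 Y150.527
M3 S863
G01 X138.902 Y43.620 F1274
G01 X58.829 Y79.888
G01 X18.129 Y45.260
G0 X167.363 Y58.980
M3 S403
G01 X38.988 Y8.214 F1627
G01 X38.521 Y141.879
G01 X47.724 Y89.289
G01 X181.916 Y30.895
M5
G0 X0.000 Y0.000

Since the viewBox matches the mm dimensions, user units are millimetres directly. The only transform is the Y-flip y_m = 190.722 − y_svg.

Shape 1 is a cubic bezier drawn with `<path>`. Its stroke #ff00ff means cut at S863, F1274. After flipping Y the toolpath is (131.752,20.962) → (120.073,41.920) → (106.926,77.168) → (92.138,107.786).

Shape 2 is a cubic bezier drawn with `<path>`. Its stroke #ff00ff means cut at S863, F1274. After flipping Y the toolpath is (107.481,71.062) → (93.634,96.914) → (84.154,155.074) → (77.089,177.446).

Shape 3 is a regular polygon drawn with `<path>`. Its stroke #ff0000 means score at S403, F1627. After flipping Y the toolpath is (83.200,159.195) → (74.074,163.970) → (73.646,174.261) → (82.344,179.777) → (91.470,175.002) → (91.898,164.711) → (83.200,159.195), returning to the start.

Shape 4 is a cubic bezier drawn with `<path>`. Its stroke #ff0000 means score at S403, F1627. After flipping Y the toolpath is (142.391,121.368) → (128.156,115.290) → (104.400,117.562) → (97.249,110.718).

Shape 5 is a quadratic bezier drawn with `<path>`. Its stroke #ff0000 means score at S403, F1627. After flipping Y the toolpath is (43.353,71.295) → (71.716,65.739) → (90.065,58.954) → (98.400,50.939).

Shape 6 is a open polyline drawn with `<path>`. Its stroke #ff00ff means cut at S863, F1274. After flipping Y the toolpath is (102.640,150.527) → (138.902,43.620) → (58.829,79.888) → (18.129,45.260).

Shape 7 is a open polyline drawn with `<polyline>`. Its stroke #ff0000 means score at S403, F1627. After flipping Y the toolpath is (167.363,58.980) → (38.988,8.214) → (38.521,141.879) → (47.724,89.289) → (181.916,30.895).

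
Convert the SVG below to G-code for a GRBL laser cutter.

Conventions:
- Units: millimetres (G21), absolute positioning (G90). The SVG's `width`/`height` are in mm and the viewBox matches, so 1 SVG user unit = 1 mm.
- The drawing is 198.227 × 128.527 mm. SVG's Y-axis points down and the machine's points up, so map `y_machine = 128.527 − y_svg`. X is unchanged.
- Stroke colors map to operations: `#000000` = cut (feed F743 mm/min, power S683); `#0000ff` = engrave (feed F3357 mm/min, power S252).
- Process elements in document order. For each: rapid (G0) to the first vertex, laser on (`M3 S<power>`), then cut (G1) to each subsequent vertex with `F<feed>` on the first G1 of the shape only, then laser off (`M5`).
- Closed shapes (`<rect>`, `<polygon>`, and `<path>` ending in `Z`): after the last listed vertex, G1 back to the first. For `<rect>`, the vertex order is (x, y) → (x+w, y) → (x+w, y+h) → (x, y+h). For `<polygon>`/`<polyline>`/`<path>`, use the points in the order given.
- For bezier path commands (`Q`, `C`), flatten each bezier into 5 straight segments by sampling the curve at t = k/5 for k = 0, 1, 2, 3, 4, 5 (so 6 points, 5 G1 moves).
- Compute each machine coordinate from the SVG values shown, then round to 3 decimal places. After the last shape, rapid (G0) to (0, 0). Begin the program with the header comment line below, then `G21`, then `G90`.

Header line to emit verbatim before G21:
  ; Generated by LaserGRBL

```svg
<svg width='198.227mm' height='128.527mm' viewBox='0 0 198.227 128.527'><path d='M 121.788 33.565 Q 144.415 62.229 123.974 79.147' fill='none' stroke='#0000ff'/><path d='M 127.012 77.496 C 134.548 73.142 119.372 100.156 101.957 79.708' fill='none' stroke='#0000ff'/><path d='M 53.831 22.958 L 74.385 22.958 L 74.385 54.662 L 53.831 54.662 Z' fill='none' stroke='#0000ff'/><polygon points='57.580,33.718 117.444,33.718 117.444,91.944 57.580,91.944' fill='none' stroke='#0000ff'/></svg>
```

viewBox `0 0 198.227 128.527` with mm width/height → 1 unit = 1 mm. Flip: y_m = 128.527 − y_svg.

**Shape 1** — `<path>` quadratic bezier, stroke `#0000ff` → engrave (S252, F3357). Control points (SVG): P0=(121.788,33.565), P1=(144.415,62.229), P2=(123.974,79.147); sampled at t=k/5. Machine vertices: (121.788,94.962) → (129.116,83.966) → (132.999,73.910) → (133.436,64.794) → (130.428,56.617) → (123.974,49.380). Open path.

**Shape 2** — `<path>` cubic bezier, stroke `#0000ff` → engrave (S252, F3357). Control points (SVG): P0=(127.012,77.496), P1=(134.548,73.142), P2=(119.372,100.156), P3=(101.957,79.708); sampled at t=k/5. Machine vertices: (127.012,51.031) → (128.972,50.510) → (126.464,46.244) → (120.470,42.018) → (111.974,41.615) → (101.957,48.819). Open path.

**Shape 3** — `<path>` rectangle, stroke `#0000ff` → engrave (S252, F3357). Machine vertices: (53.831,105.569) → (74.385,105.569) → (74.385,73.865) → (53.831,73.865) → (53.831,105.569). Closed: final G1 returns to the first vertex.

**Shape 4** — `<polygon>` rectangle, stroke `#0000ff` → engrave (S252, F3357). Machine vertices: (57.580,94.809) → (117.444,94.809) → (117.444,36.583) → (57.580,36.583) → (57.580,94.809). Closed: final G1 returns to the first vertex.

; Generated by LaserGRBL
G21
G90
G0 X121.788 Y94.962
M3 S252
G1 X129.116 Y83.966 F3357
G1 X132.999 Y73.910
G1 X133.436 Y64.794
G1 X130.428 Y56.617
G1 X123.974 Y49.380
M5
G0 X127.012 Y51.031
M3 S252
G1 X128.972 Y50.510 F3357
G1 X126.464 Y46.244
G1 X120.470 Y42.018
G1 X111.974 Y41.615
G1 X101.957 Y48.819
M5
G0 X53.831 Y105.569
M3 S252
G1 X74.385 Y105.569 F3357
G1 X74.385 Y73.865
G1 X53.831 Y73.865
G1 X53.831 Y105.569
M5
G0 X57.580 Y94.809
M3 S252
G1 X117.444 Y94.809 F3357
G1 X117.444 Y36.583
G1 X57.580 Y36.583
G1 X57.580 Y94.809
M5
G0 X0.000 Y0.000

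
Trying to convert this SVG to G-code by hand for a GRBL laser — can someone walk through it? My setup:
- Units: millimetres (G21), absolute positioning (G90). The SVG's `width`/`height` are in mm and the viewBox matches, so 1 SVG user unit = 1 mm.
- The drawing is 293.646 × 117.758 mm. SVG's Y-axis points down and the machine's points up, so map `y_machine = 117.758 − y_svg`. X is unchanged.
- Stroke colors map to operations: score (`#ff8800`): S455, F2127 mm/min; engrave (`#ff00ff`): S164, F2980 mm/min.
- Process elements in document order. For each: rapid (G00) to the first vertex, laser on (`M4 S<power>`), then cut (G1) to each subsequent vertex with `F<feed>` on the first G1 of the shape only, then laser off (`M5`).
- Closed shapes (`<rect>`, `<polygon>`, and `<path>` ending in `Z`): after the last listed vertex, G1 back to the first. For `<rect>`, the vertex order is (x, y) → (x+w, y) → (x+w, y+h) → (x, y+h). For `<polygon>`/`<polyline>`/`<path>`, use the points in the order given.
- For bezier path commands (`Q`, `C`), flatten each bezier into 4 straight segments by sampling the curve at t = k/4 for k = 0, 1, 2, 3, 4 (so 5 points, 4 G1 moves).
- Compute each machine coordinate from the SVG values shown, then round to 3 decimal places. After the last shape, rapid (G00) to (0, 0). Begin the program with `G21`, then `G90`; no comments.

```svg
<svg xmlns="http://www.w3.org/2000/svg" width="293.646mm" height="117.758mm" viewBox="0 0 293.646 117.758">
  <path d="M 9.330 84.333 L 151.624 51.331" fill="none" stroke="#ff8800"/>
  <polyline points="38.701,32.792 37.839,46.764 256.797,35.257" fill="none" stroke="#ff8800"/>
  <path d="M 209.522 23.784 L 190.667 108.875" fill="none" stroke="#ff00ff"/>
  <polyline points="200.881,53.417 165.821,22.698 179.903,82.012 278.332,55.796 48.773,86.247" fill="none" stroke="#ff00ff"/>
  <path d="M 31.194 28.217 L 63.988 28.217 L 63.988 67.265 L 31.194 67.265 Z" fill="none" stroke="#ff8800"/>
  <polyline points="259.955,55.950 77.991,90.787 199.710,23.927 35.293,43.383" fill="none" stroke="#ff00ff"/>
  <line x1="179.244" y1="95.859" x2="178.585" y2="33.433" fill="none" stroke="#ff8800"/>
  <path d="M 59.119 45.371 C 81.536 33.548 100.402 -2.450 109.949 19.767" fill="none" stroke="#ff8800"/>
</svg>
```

Since the viewBox matches the mm dimensions, user units are millimetres directly. The only transform is the Y-flip y_m = 117.758 − y_svg.

Shape 1 is a line segment drawn with `<path>`. Its stroke #ff8800 means score at S455, F2127. After flipping Y the toolpath is (9.330,33.425) → (151.624,66.427).

Shape 2 is a open polyline drawn with `<polyline>`. Its stroke #ff8800 means score at S455, F2127. After flipping Y the toolpath is (38.701,84.966) → (37.839,70.994) → (256.797,82.501).

Shape 3 is a line segment drawn with `<path>`. Its stroke #ff00ff means engrave at S164, F2980. After flipping Y the toolpath is (209.522,93.974) → (190.667,8.883).

Shape 4 is a open polyline drawn with `<polyline>`. Its stroke #ff00ff means engrave at S164, F2980. After flipping Y the toolpath is (200.881,64.341) → (165.821,95.060) → (179.903,35.746) → (278.332,61.962) → (48.773,31.511).

Shape 5 is a rectangle drawn with `<path>`. Its stroke #ff8800 means score at S455, F2127. After flipping Y the toolpath is (31.194,89.541) → (63.988,89.541) → (63.988,50.493) → (31.194,50.493) → (31.194,89.541), returning to the start.

Shape 6 is a open polyline drawn with `<polyline>`. Its stroke #ff00ff means engrave at S164, F2980. After flipping Y the toolpath is (259.955,61.808) → (77.991,26.971) → (199.710,93.831) → (35.293,74.375).

Shape 7 is a line segment drawn with `<line>`. Its stroke #ff8800 means score at S455, F2127. After flipping Y the toolpath is (179.244,21.899) → (178.585,84.325).

Shape 8 is a cubic bezier drawn with `<path>`. Its stroke #ff8800 means score at S455, F2127. After flipping Y the toolpath is (59.119,72.387) → (75.176,84.500) → (89.360,97.954) → (101.132,105.026) → (109.949,97.991).

G21
G90
G00 X9.330 Y33.425
M4 S455
G1 X151.624 Y66.427 F2127
M5
G00 X38.701 Y84.966
M4 S455
G1 X37.839 Y70.994 F2127
G1 X256.797 Y82.501
M5
G00 X209.522 Y93.974
M4 S164
G1 X190.667 Y8.883 F2980
M5
G00 X200.881 Y64.341
M4 S164
G1 X165.821 Y95.060 F2980
G1 X179.903 Y35.746
G1 X278.332 Y61.962
G1 X48.773 Y31.511
M5
G00 X31.194 Y89.541
M4 S455
G1 X63.988 Y89.541 F2127
G1 X63.988 Y50.493
G1 X31.194 Y50.493
G1 X31.194 Y89.541
M5
G00 X259.955 Y61.808
M4 S164
G1 X77.991 Y26.971 F2980
G1 X199.710 Y93.831
G1 X35.293 Y74.375
M5
G00 X179.244 Y21.899
M4 S455
G1 X178.585 Y84.325 F2127
M5
G00 X59.119 Y72.387
M4 S455
G1 X75.176 Y84.500 F2127
G1 X89.360 Y97.954
G1 X101.132 Y105.026
G1 X109.949 Y97.991
M5
G00 X0.000 Y0.000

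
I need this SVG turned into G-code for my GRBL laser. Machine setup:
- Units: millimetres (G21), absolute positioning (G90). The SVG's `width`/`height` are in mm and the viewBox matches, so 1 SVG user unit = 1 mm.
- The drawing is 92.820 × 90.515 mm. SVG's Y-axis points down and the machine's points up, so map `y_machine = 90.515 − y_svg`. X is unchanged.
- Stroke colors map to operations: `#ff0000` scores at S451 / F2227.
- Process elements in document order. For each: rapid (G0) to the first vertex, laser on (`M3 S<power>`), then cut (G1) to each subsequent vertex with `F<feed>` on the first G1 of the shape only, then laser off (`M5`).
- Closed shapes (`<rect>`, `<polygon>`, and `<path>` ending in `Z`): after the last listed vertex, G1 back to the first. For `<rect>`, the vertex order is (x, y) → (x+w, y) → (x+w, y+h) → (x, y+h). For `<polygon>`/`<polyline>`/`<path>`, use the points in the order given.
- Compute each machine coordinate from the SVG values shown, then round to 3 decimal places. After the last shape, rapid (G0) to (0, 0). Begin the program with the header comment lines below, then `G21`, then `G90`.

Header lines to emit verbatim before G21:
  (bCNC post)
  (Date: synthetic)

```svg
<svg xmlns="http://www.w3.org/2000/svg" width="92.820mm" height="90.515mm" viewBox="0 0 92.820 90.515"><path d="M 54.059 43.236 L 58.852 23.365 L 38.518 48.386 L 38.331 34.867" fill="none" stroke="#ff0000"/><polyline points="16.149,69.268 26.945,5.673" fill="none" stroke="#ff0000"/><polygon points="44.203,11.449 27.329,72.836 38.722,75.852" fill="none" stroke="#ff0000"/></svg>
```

viewBox `0 0 92.820 90.515` with mm width/height → 1 unit = 1 mm. Flip: y_m = 90.515 − y_svg.

**Shape 1** — `<path>` open polyline, stroke `#ff0000` → score (S451, F2227). Machine vertices: (54.059,47.279) → (58.852,67.150) → (38.518,42.129) → (38.331,55.648). Open path.

**Shape 2** — `<polyline>` line segment, stroke `#ff0000` → score (S451, F2227). Machine vertices: (16.149,21.247) → (26.945,84.842). Open path.

**Shape 3** — `<polygon>` closed polygon, stroke `#ff0000` → score (S451, F2227). Machine vertices: (44.203,79.066) → (27.329,17.679) → (38.722,14.663) → (44.203,79.066). Closed: final G1 returns to the first vertex.

(bCNC post)
(Date: synthetic)
G21
G90
G0 X54.059 Y47.279
M3 S451
G1 X58.852 Y67.150 F2227
G1 X38.518 Y42.129
G1 X38.331 Y55.648
M5
G0 X16.149 Y21.247
M3 S451
G1 X26.945 Y84.842 F2227
M5
G0 X44.203 Y79.066
M3 S451
G1 X27.329 Y17.679 F2227
G1 X38.722 Y14.663
G1 X44.203 Y79.066
M5
G0 X0.000 Y0.000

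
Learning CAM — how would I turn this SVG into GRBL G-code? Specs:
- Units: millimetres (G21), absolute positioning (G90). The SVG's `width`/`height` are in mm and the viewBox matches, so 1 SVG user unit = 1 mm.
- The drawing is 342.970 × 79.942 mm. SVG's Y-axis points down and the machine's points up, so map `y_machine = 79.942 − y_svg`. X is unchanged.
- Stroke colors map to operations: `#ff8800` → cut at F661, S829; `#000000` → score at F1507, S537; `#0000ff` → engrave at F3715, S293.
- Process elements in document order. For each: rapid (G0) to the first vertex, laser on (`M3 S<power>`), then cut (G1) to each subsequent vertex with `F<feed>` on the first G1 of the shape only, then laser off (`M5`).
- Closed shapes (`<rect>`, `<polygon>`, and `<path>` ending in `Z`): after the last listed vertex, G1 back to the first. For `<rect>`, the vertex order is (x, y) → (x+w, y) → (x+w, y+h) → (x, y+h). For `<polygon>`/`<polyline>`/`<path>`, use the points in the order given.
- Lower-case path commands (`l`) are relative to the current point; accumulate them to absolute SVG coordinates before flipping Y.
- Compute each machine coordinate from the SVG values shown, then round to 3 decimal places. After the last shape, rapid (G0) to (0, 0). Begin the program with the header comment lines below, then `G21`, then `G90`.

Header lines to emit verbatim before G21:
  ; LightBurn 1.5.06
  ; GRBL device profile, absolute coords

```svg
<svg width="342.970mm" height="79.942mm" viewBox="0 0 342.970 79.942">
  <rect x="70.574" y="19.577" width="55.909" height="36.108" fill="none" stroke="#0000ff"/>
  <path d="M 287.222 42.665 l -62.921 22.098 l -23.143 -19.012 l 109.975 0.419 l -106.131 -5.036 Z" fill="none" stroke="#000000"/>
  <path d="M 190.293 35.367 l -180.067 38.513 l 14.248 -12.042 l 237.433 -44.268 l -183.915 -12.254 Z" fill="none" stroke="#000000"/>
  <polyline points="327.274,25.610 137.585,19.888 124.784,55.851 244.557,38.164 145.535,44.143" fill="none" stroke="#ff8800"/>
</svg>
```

; LightBurn 1.5.06
; GRBL device profile, absolute coords
G21
G90
G0 X70.574 Y60.365
M3 S293
G1 X126.483 Y60.365 F3715
G1 X126.483 Y24.257
G1 X70.574 Y24.257
G1 X70.574 Y60.365
M5
G0 X287.222 Y37.277
M3 S537
G1 X224.301 Y15.179 F1507
G1 X201.158 Y34.191
G1 X311.133 Y33.772
G1 X205.002 Y38.808
G1 X287.222 Y37.277
M5
G0 X190.293 Y44.575
M3 S537
G1 X10.226 Y6.062 F1507
G1 X24.474 Y18.104
G1 X261.907 Y62.372
G1 X77.992 Y74.626
G1 X190.293 Y44.575
M5
G0 X327.274 Y54.332
M3 S829
G1 X137.585 Y60.054 F661
G1 X124.784 Y24.091
G1 X244.557 Y41.778
G1 X145.535 Y35.799
M5
G0 X0.000 Y0.000

1 u = 1 mm; y_m = 79.942 − y.

[1] `<rect>` rectangle, #0000ff→engrave S293 F3715: (70.574,60.365) → (126.483,60.365) → (126.483,24.257) → (70.574,24.257) → (70.574,60.365) (closed)

[2] `<path>` closed polygon, #000000→score S537 F1507: (287.222,37.277) → (224.301,15.179) → (201.158,34.191) → (311.133,33.772) → (205.002,38.808) → (287.222,37.277) (closed)

[3] `<path>` closed polygon, #000000→score S537 F1507: (190.293,44.575) → (10.226,6.062) → (24.474,18.104) → (261.907,62.372) → (77.992,74.626) → (190.293,44.575) (closed)

[4] `<polyline>` open polyline, #ff8800→cut S829 F661: (327.274,54.332) → (137.585,60.054) → (124.784,24.091) → (244.557,41.778) → (145.535,35.799)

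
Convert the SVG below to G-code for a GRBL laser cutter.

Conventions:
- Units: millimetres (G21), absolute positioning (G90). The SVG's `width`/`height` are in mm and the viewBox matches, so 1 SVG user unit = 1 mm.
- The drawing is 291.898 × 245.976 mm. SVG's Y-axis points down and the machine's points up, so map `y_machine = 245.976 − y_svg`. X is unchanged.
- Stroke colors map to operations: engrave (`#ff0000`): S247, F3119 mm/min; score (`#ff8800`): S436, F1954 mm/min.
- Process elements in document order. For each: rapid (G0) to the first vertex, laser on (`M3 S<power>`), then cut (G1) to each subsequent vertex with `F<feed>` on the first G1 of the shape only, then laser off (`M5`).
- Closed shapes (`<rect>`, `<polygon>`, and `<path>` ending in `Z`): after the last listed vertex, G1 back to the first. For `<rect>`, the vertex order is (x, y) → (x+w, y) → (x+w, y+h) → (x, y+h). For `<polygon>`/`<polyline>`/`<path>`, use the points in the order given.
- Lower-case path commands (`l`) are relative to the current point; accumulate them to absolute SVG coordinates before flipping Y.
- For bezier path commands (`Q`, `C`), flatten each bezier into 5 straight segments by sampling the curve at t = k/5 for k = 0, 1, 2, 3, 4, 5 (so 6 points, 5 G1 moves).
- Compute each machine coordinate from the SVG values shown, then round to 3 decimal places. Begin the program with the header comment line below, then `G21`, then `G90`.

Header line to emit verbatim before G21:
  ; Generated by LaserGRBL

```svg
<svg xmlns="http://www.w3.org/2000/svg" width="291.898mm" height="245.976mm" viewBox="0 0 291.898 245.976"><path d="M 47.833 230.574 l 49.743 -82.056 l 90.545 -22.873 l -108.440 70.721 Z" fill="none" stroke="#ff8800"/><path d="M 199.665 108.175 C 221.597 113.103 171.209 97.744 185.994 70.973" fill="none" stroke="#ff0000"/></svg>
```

viewBox `0 0 291.898 245.976` with mm width/height → 1 unit = 1 mm. Flip: y_m = 245.976 − y_svg.

**Shape 1** — `<path>` closed polygon, stroke `#ff8800` → score (S436, F1954). Machine vertices: (47.833,15.402) → (97.576,97.458) → (188.121,120.331) → (79.681,49.610) → (47.833,15.402). Closed: final G1 returns to the first vertex.

**Shape 2** — `<path>` cubic bezier, stroke `#ff0000` → engrave (S247, F3119). Control points (SVG): P0=(199.665,108.175), P1=(221.597,113.103), P2=(171.209,97.744), P3=(185.994,70.973); sampled at t=k/5. Machine vertices: (199.665,137.801) → (205.246,137.208) → (200.069,141.057) → (190.735,148.924) → (183.844,160.381) → (185.994,175.003). Open path.

; Generated by LaserGRBL
G21
G90
G0 X47.833 Y15.402
M3 S436
G1 X97.576 Y97.458 F1954
G1 X188.121 Y120.331
G1 X79.681 Y49.610
G1 X47.833 Y15.402
M5
G0 X199.665 Y137.801
M3 S247
G1 X205.246 Y137.208 F3119
G1 X200.069 Y141.057
G1 X190.735 Y148.924
G1 X183.844 Y160.381
G1 X185.994 Y175.003
M5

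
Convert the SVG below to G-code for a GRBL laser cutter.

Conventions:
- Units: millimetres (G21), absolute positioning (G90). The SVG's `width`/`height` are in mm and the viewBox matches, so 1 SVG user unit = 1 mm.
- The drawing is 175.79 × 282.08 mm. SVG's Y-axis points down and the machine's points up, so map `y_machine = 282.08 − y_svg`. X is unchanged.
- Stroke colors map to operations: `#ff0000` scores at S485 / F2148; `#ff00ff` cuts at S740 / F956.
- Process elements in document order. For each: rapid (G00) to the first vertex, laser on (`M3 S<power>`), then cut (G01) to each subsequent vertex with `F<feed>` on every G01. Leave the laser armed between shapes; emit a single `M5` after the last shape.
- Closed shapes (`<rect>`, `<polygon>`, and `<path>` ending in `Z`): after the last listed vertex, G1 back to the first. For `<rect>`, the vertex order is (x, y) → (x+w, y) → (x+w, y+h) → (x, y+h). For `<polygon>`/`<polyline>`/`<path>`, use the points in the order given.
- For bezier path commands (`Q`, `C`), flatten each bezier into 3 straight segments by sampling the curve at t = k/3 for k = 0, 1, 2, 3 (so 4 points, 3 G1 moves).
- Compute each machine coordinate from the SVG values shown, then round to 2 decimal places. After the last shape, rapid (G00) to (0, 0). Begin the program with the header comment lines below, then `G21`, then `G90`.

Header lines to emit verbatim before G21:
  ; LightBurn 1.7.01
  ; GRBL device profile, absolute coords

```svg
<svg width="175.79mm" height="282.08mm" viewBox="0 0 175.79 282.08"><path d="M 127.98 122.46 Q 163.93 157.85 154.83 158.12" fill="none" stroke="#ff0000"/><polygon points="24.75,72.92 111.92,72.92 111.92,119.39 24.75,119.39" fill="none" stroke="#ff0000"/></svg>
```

viewBox `0 0 175.79 282.08` with mm width/height → 1 unit = 1 mm. Flip: y_m = 282.08 − y_svg.

**Shape 1** — `<path>` quadratic bezier, stroke `#ff0000` → score (S485, F2148). Control points (SVG): P0=(127.98,122.46), P1=(163.93,157.85), P2=(154.83,158.12); sampled at t=k/3. Machine vertices: (127.98,159.62) → (146.94,139.93) → (155.89,128.04) → (154.83,123.96). Open path.

**Shape 2** — `<polygon>` rectangle, stroke `#ff0000` → score (S485, F2148). Machine vertices: (24.75,209.16) → (111.92,209.16) → (111.92,162.69) → (24.75,162.69) → (24.75,209.16). Closed: final G1 returns to the first vertex.

; LightBurn 1.7.01
; GRBL device profile, absolute coords
G21
G90
G00 X127.98 Y159.62
M3 S485
G01 X146.94 Y139.93 F2148
G01 X155.89 Y128.04 F2148
G01 X154.83 Y123.96 F2148
G00 X24.75 Y209.16
M3 S485
G01 X111.92 Y209.16 F2148
G01 X111.92 Y162.69 F2148
G01 X24.75 Y162.69 F2148
G01 X24.75 Y209.16 F2148
M5
G00 X0.00 Y0.00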